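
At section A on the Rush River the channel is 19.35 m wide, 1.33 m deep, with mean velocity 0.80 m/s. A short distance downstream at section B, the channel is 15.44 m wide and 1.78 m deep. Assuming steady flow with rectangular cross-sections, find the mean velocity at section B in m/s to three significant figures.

Q = A₁V₁ = (19.35×1.33) × 0.80 = 20.59 m³/s
A₂ = 15.44 × 1.78 = 27.48 m²
V₂ = Q/A₂ = 20.59/27.48 = 0.7491 m/s

0.749 m/s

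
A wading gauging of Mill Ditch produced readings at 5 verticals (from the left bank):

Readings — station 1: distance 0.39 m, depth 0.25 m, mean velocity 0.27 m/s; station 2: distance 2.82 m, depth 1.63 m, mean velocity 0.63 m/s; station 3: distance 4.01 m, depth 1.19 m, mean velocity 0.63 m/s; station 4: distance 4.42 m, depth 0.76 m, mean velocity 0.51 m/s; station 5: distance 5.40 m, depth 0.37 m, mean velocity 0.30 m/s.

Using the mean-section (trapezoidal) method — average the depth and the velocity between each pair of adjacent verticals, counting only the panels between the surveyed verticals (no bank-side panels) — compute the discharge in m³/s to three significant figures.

Panel 1-2: Δb = 2.43 m, d̄ = (0.25+1.63)/2 = 0.94, v̄ = (0.27+0.63)/2 = 0.45 → q = 2.43×0.94×0.45 = 1.028 m³/s
Panel 2-3: Δb = 1.19 m, d̄ = (1.63+1.19)/2 = 1.41, v̄ = (0.63+0.63)/2 = 0.63 → q = 1.19×1.41×0.63 = 1.057 m³/s
Panel 3-4: Δb = 0.41 m, d̄ = (1.19+0.76)/2 = 0.975, v̄ = (0.63+0.51)/2 = 0.57 → q = 0.41×0.975×0.57 = 0.2279 m³/s
Panel 4-5: Δb = 0.98 m, d̄ = (0.76+0.37)/2 = 0.565, v̄ = (0.51+0.30)/2 = 0.405 → q = 0.98×0.565×0.405 = 0.2242 m³/s
Q = Σ q = 2.537 m³/s

2.54 m³/s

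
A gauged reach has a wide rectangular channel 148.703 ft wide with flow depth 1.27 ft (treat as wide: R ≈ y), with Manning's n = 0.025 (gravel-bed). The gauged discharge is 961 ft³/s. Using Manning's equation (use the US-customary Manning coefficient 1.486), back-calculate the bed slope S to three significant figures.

0.00533

A = b·y = 148.703 × 1.27 = 188.9 ft²
Wide channel: R ≈ y = 1.27 ft
S = (Q·n / (1.486·A·R^(2/3)))² = (961×0.025 / (1.486×188.9×1.173))² = 0.005329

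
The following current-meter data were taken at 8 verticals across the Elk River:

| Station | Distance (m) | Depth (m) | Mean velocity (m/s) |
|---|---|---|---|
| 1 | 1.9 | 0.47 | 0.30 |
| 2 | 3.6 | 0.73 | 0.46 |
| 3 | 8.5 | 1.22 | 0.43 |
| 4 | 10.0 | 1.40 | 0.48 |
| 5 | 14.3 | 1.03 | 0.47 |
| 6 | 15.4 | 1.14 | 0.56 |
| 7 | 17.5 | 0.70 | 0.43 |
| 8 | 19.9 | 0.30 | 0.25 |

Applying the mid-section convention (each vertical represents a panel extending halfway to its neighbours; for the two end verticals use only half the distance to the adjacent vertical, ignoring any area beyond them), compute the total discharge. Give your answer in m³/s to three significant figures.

7.95 m³/s

w_1 = (3.6 − 1.9)/2 = 0.85 m; q_1 = 0.30 × 0.47 × 0.85 = 0.1199 m³/s
w_2 = (8.5 − 1.9)/2 = 3.3 m; q_2 = 0.46 × 0.73 × 3.3 = 1.108 m³/s
w_3 = (10.0 − 3.6)/2 = 3.2 m; q_3 = 0.43 × 1.22 × 3.2 = 1.679 m³/s
w_4 = (14.3 − 8.5)/2 = 2.9 m; q_4 = 0.48 × 1.40 × 2.9 = 1.949 m³/s
w_5 = (15.4 − 10.0)/2 = 2.7 m; q_5 = 0.47 × 1.03 × 2.7 = 1.307 m³/s
w_6 = (17.5 − 14.3)/2 = 1.6 m; q_6 = 0.56 × 1.14 × 1.6 = 1.021 m³/s
w_7 = (19.9 − 15.4)/2 = 2.25 m; q_7 = 0.43 × 0.70 × 2.25 = 0.6773 m³/s
w_8 = (19.9 − 17.5)/2 = 1.2 m; q_8 = 0.25 × 0.30 × 1.2 = 0.09000 m³/s
Q = Σ qᵢ = 7.951 m³/s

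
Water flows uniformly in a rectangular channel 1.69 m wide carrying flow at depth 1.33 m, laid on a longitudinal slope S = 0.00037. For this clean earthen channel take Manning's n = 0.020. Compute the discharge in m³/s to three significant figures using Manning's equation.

A = b·y = 1.69 × 1.33 = 2.248 m²
P = b + 2y = 1.69 + 2×1.33 = 4.350 m
R = A/P = 2.248/4.350 = 0.5167 m
Q = (1/n)·A·R^(2/3)·S^(1/2) = (1/0.020) × 2.248 × 0.5167^(2/3) × 0.00037^(1/2) = 1.392 m³/s

1.39 m³/s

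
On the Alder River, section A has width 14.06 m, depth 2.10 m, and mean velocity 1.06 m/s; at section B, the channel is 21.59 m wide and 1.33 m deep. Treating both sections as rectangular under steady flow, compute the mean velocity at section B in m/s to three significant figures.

Q = A₁V₁ = (14.06×2.10) × 1.06 = 31.30 m³/s
A₂ = 21.59 × 1.33 = 28.71 m²
V₂ = Q/A₂ = 31.30/28.71 = 1.090 m/s

1.09 m/s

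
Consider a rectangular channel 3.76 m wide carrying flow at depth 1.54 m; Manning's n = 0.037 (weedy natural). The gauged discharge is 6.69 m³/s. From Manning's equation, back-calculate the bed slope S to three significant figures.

0.00228

A = b·y = 3.76 × 1.54 = 5.790 m²
P = b + 2y = 3.76 + 2×1.54 = 6.840 m
R = A/P = 5.790/6.840 = 0.8465 m
S = (Q·n / (1·A·R^(2/3)))² = (6.69×0.037 / (1×5.790×0.8949))² = 0.002282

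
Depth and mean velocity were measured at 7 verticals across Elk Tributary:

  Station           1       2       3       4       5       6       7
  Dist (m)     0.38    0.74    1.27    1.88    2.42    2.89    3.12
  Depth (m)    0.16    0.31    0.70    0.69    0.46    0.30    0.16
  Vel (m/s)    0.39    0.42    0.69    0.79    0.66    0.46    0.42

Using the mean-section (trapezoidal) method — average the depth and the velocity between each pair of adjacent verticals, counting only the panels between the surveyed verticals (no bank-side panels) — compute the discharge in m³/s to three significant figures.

Panel 1-2: Δb = 0.36 m, d̄ = (0.16+0.31)/2 = 0.235, v̄ = (0.39+0.42)/2 = 0.405 → q = 0.36×0.235×0.405 = 0.03426 m³/s
Panel 2-3: Δb = 0.53 m, d̄ = (0.31+0.70)/2 = 0.505, v̄ = (0.42+0.69)/2 = 0.555 → q = 0.53×0.505×0.555 = 0.1485 m³/s
Panel 3-4: Δb = 0.61 m, d̄ = (0.70+0.69)/2 = 0.695, v̄ = (0.69+0.79)/2 = 0.74 → q = 0.61×0.695×0.74 = 0.3137 m³/s
Panel 4-5: Δb = 0.54 m, d̄ = (0.69+0.46)/2 = 0.575, v̄ = (0.79+0.66)/2 = 0.725 → q = 0.54×0.575×0.725 = 0.2251 m³/s
Panel 5-6: Δb = 0.47 m, d̄ = (0.46+0.30)/2 = 0.38, v̄ = (0.66+0.46)/2 = 0.56 → q = 0.47×0.38×0.56 = 0.1000 m³/s
Panel 6-7: Δb = 0.23 m, d̄ = (0.30+0.16)/2 = 0.23, v̄ = (0.46+0.42)/2 = 0.44 → q = 0.23×0.23×0.44 = 0.02328 m³/s
Q = Σ q = 0.8449 m³/s

0.845 m³/s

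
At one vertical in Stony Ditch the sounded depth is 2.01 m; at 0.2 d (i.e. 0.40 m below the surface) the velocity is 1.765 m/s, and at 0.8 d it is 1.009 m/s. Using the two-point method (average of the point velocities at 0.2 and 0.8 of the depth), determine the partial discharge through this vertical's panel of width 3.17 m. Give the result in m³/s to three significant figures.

v̄ = (1.765 + 1.009) / 2 = 1.387 m/s
q = v̄ × d × w = 1.387 × 2.01 × 3.17 = 8.838 m³/s

8.84 m³/s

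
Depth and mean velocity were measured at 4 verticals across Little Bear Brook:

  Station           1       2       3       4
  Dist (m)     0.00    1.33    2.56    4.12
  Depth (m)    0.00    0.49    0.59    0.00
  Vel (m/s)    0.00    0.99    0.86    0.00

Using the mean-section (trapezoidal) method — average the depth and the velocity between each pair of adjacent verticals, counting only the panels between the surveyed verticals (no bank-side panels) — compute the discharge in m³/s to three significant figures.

Panel 1-2: Δb = 1.33 m, d̄ = (0.00+0.49)/2 = 0.245, v̄ = (0.00+0.99)/2 = 0.495 → q = 1.33×0.245×0.495 = 0.1613 m³/s
Panel 2-3: Δb = 1.23 m, d̄ = (0.49+0.59)/2 = 0.54, v̄ = (0.99+0.86)/2 = 0.925 → q = 1.23×0.54×0.925 = 0.6144 m³/s
Panel 3-4: Δb = 1.56 m, d̄ = (0.59+0.00)/2 = 0.295, v̄ = (0.86+0.00)/2 = 0.43 → q = 1.56×0.295×0.43 = 0.1979 m³/s
Q = Σ q = 0.9736 m³/s

0.974 m³/s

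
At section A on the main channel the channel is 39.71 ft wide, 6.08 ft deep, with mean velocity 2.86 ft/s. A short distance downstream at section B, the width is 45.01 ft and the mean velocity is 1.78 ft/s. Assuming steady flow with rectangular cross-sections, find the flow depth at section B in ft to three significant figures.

8.62 ft

Q = A₁V₁ = (39.71×6.08) × 2.86 = 690.5 ft³/s
d₂ = Q/(b₂ V₂) = 690.5/(45.01×1.78) = 8.619 ft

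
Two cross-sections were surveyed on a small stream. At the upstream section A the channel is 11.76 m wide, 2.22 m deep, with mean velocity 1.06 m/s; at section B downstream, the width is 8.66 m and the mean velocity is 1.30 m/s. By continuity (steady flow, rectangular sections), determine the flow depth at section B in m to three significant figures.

2.46 m

Q = A₁V₁ = (11.76×2.22) × 1.06 = 27.67 m³/s
d₂ = Q/(b₂ V₂) = 27.67/(8.66×1.30) = 2.458 m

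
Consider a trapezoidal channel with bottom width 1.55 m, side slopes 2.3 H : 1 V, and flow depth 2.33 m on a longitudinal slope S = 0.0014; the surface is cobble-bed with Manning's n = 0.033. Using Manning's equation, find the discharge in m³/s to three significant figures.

A = (b + z·y)·y = (1.55 + 2.3×2.33)×2.33 = 16.10 m²
P = b + 2y√(1+z²) = 1.55 + 2×2.33×√(1+2.3²) = 13.24 m
R = A/P = 16.10/13.24 = 1.216 m
Q = (1/n)·A·R^(2/3)·S^(1/2) = (1/0.033) × 16.10 × 1.216^(2/3) × 0.0014^(1/2) = 20.80 m³/s

20.8 m³/s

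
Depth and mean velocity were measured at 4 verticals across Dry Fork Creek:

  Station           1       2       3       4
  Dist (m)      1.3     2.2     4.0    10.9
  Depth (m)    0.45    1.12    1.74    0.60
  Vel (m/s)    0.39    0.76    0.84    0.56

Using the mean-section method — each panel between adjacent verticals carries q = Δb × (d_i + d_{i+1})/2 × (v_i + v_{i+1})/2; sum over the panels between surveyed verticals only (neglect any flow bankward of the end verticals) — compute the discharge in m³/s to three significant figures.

Panel 1-2: Δb = 0.9 m, d̄ = (0.45+1.12)/2 = 0.785, v̄ = (0.39+0.76)/2 = 0.575 → q = 0.9×0.785×0.575 = 0.4062 m³/s
Panel 2-3: Δb = 1.8 m, d̄ = (1.12+1.74)/2 = 1.43, v̄ = (0.76+0.84)/2 = 0.8 → q = 1.8×1.43×0.8 = 2.059 m³/s
Panel 3-4: Δb = 6.9 m, d̄ = (1.74+0.60)/2 = 1.17, v̄ = (0.84+0.56)/2 = 0.7 → q = 6.9×1.17×0.7 = 5.651 m³/s
Q = Σ q = 8.117 m³/s

8.12 m³/s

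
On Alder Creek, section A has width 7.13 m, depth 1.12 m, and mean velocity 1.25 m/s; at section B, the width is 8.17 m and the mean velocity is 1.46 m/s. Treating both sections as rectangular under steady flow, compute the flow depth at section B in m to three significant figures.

0.837 m

Q = A₁V₁ = (7.13×1.12) × 1.25 = 9.982 m³/s
d₂ = Q/(b₂ V₂) = 9.982/(8.17×1.46) = 0.8368 m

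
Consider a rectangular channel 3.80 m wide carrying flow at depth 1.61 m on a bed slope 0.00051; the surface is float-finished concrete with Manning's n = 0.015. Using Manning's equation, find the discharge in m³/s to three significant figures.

A = b·y = 3.80 × 1.61 = 6.118 m²
P = b + 2y = 3.80 + 2×1.61 = 7.020 m
R = A/P = 6.118/7.020 = 0.8715 m
Q = (1/n)·A·R^(2/3)·S^(1/2) = (1/0.015) × 6.118 × 0.8715^(2/3) × 0.00051^(1/2) = 8.404 m³/s

8.40 m³/s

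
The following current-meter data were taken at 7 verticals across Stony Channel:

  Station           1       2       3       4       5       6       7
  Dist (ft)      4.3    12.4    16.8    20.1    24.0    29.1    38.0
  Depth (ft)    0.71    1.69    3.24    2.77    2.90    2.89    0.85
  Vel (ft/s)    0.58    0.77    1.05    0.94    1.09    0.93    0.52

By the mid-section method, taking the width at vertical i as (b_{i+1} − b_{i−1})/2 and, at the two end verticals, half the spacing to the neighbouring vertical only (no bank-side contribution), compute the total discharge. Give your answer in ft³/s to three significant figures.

w_1 = (12.4 − 4.3)/2 = 4.05 ft; q_1 = 0.58 × 0.71 × 4.05 = 1.668 ft³/s
w_2 = (16.8 − 4.3)/2 = 6.25 ft; q_2 = 0.77 × 1.69 × 6.25 = 8.133 ft³/s
w_3 = (20.1 − 12.4)/2 = 3.85 ft; q_3 = 1.05 × 3.24 × 3.85 = 13.10 ft³/s
w_4 = (24.0 − 16.8)/2 = 3.6 ft; q_4 = 0.94 × 2.77 × 3.6 = 9.374 ft³/s
w_5 = (29.1 − 20.1)/2 = 4.5 ft; q_5 = 1.09 × 2.90 × 4.5 = 14.22 ft³/s
w_6 = (38.0 − 24.0)/2 = 7 ft; q_6 = 0.93 × 2.89 × 7 = 18.81 ft³/s
w_7 = (38.0 − 29.1)/2 = 4.45 ft; q_7 = 0.52 × 0.85 × 4.45 = 1.967 ft³/s
Q = Σ qᵢ = 67.28 ft³/s

67.3 ft³/s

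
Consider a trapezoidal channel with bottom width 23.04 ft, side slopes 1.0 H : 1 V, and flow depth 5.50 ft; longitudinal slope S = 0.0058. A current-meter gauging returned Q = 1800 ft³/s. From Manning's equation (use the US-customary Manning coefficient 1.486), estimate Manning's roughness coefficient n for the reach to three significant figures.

0.0251

A = (b + z·y)·y = (23.04 + 1.0×5.50)×5.50 = 157.0 ft²
P = b + 2y√(1+z²) = 23.04 + 2×5.50×√(1+1.0²) = 38.60 ft
R = A/P = 157.0/38.60 = 4.067 ft
n = (1.486/Q)·A·R^(2/3)·S^(1/2) = (1.486/1800) × 157.0 × 2.548 × 0.07616 = 0.02515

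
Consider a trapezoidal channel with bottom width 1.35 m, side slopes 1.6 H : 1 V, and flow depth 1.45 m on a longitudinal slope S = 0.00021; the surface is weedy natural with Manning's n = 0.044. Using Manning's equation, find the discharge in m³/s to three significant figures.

1.49 m³/s

A = (b + z·y)·y = (1.35 + 1.6×1.45)×1.45 = 5.322 m²
P = b + 2y√(1+z²) = 1.35 + 2×1.45×√(1+1.6²) = 6.822 m
R = A/P = 5.322/6.822 = 0.7801 m
Q = (1/n)·A·R^(2/3)·S^(1/2) = (1/0.044) × 5.322 × 0.7801^(2/3) × 0.00021^(1/2) = 1.485 m³/s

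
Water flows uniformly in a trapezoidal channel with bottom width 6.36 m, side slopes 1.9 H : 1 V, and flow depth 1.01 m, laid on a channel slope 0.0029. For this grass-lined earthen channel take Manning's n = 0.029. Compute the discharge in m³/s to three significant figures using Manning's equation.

A = (b + z·y)·y = (6.36 + 1.9×1.01)×1.01 = 8.362 m²
P = b + 2y√(1+z²) = 6.36 + 2×1.01×√(1+1.9²) = 10.70 m
R = A/P = 8.362/10.70 = 0.7817 m
Q = (1/n)·A·R^(2/3)·S^(1/2) = (1/0.029) × 8.362 × 0.7817^(2/3) × 0.0029^(1/2) = 13.18 m³/s

13.2 m³/s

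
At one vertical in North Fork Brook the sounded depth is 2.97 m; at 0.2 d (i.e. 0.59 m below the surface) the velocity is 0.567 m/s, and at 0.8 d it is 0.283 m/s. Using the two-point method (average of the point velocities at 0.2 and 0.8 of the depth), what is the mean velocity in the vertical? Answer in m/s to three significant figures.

0.425 m/s

v̄ = (0.567 + 0.283) / 2 = 0.4250 m/s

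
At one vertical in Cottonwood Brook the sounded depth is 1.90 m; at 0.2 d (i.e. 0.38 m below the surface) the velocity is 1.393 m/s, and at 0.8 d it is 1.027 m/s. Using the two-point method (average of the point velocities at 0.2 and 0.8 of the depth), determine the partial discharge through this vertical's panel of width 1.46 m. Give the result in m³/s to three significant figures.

v̄ = (1.393 + 1.027) / 2 = 1.210 m/s
q = v̄ × d × w = 1.210 × 1.90 × 1.46 = 3.357 m³/s

3.36 m³/s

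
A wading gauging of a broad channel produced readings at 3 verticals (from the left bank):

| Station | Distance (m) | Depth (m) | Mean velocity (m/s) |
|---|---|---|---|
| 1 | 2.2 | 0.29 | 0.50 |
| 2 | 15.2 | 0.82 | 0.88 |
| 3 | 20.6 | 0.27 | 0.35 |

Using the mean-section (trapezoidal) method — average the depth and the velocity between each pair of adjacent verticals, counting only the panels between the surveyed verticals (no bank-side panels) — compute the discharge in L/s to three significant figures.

Panel 1-2: Δb = 13 m, d̄ = (0.29+0.82)/2 = 0.555, v̄ = (0.50+0.88)/2 = 0.69 → q = 13×0.555×0.69 = 4.978 m³/s
Panel 2-3: Δb = 5.4 m, d̄ = (0.82+0.27)/2 = 0.545, v̄ = (0.88+0.35)/2 = 0.615 → q = 5.4×0.545×0.615 = 1.810 m³/s
Q = Σ q = 6.788 m³/s
= 6.788 × 1000 = 6788 L/s

6790 L/s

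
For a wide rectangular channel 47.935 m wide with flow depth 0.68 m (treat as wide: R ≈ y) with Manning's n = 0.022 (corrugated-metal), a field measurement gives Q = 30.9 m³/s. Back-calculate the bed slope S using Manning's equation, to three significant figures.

0.000727

A = b·y = 47.935 × 0.68 = 32.60 m²
Wide channel: R ≈ y = 0.68 m
S = (Q·n / (1·A·R^(2/3)))² = (30.9×0.022 / (1×32.60×0.7733))² = 0.0007274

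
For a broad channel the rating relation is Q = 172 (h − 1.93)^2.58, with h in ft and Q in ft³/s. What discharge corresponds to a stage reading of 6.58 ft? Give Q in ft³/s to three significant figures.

9070 ft³/s

Q = 172 × (6.58 − 1.93)^2.58 = 172 × 4.65^2.58 = 9069 ft³/s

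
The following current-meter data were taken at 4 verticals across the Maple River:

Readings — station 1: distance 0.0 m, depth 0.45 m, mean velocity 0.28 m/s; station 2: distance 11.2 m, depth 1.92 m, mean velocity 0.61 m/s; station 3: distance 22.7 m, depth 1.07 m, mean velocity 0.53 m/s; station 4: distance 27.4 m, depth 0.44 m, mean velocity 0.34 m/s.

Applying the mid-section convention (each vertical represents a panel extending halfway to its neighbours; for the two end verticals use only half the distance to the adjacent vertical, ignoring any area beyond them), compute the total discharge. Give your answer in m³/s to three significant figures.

w_1 = (11.2 − 0.0)/2 = 5.6 m; q_1 = 0.28 × 0.45 × 5.6 = 0.7056 m³/s
w_2 = (22.7 − 0.0)/2 = 11.35 m; q_2 = 0.61 × 1.92 × 11.35 = 13.29 m³/s
w_3 = (27.4 − 11.2)/2 = 8.1 m; q_3 = 0.53 × 1.07 × 8.1 = 4.594 m³/s
w_4 = (27.4 − 22.7)/2 = 2.35 m; q_4 = 0.34 × 0.44 × 2.35 = 0.3516 m³/s
Q = Σ qᵢ = 18.94 m³/s

18.9 m³/s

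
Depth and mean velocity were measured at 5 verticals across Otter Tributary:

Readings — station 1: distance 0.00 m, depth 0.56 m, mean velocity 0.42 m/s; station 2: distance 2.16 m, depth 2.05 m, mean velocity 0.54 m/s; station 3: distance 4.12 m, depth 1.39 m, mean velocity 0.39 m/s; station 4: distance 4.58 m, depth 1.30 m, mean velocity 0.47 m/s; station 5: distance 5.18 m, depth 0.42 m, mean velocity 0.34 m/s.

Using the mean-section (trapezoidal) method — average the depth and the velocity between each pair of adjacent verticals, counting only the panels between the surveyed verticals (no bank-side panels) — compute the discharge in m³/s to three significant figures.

Panel 1-2: Δb = 2.16 m, d̄ = (0.56+2.05)/2 = 1.305, v̄ = (0.42+0.54)/2 = 0.48 → q = 2.16×1.305×0.48 = 1.353 m³/s
Panel 2-3: Δb = 1.96 m, d̄ = (2.05+1.39)/2 = 1.72, v̄ = (0.54+0.39)/2 = 0.465 → q = 1.96×1.72×0.465 = 1.568 m³/s
Panel 3-4: Δb = 0.46 m, d̄ = (1.39+1.30)/2 = 1.345, v̄ = (0.39+0.47)/2 = 0.43 → q = 0.46×1.345×0.43 = 0.2660 m³/s
Panel 4-5: Δb = 0.6 m, d̄ = (1.30+0.42)/2 = 0.86, v̄ = (0.47+0.34)/2 = 0.405 → q = 0.6×0.86×0.405 = 0.2090 m³/s
Q = Σ q = 3.396 m³/s

3.40 m³/s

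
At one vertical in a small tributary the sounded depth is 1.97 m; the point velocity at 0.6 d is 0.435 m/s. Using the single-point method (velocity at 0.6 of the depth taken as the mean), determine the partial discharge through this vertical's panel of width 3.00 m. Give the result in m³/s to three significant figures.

v̄ = v₀.₆ = 0.435 m/s
q = v̄ × d × w = 0.4350 × 1.97 × 3.00 = 2.571 m³/s

2.57 m³/s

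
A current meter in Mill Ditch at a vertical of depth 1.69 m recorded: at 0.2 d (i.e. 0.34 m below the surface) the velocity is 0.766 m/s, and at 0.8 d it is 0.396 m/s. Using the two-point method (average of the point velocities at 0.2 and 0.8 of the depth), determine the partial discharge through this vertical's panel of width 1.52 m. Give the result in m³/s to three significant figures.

1.49 m³/s

v̄ = (0.766 + 0.396) / 2 = 0.5810 m/s
q = v̄ × d × w = 0.5810 × 1.69 × 1.52 = 1.492 m³/s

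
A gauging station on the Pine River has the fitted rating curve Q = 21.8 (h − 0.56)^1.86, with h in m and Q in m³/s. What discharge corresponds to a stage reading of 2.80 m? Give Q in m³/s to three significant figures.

97.7 m³/s

Q = 21.8 × (2.80 − 0.56)^1.86 = 21.8 × 2.24^1.86 = 97.71 m³/s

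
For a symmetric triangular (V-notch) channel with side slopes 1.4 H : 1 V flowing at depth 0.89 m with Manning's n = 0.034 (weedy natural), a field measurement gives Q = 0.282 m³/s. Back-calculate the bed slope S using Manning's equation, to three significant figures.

A = z·y² = 1.4×0.89² = 1.109 m²
P = 2y√(1+z²) = 2×0.89×√(1+1.4²) = 3.062 m
R = A/P = 1.109/3.062 = 0.3621 m
S = (Q·n / (1·A·R^(2/3)))² = (0.282×0.034 / (1×1.109×0.5080))² = 0.0002896

0.000290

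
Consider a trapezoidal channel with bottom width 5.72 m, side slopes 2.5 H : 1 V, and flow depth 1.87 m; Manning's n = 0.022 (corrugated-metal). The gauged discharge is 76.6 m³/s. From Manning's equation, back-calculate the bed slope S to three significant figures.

A = (b + z·y)·y = (5.72 + 2.5×1.87)×1.87 = 19.44 m²
P = b + 2y√(1+z²) = 5.72 + 2×1.87×√(1+2.5²) = 15.79 m
R = A/P = 19.44/15.79 = 1.231 m
S = (Q·n / (1·A·R^(2/3)))² = (76.6×0.022 / (1×19.44×1.149))² = 0.005696

0.00570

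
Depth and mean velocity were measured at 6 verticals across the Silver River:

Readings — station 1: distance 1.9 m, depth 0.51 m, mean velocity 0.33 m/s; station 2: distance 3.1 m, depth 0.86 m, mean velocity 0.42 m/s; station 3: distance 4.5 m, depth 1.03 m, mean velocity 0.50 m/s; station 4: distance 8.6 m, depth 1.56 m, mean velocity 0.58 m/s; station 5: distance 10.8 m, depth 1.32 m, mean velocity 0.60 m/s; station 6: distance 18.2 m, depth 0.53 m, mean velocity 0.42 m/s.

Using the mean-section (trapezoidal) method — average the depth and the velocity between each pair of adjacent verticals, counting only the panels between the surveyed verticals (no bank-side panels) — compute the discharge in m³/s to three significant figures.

9.14 m³/s

Panel 1-2: Δb = 1.2 m, d̄ = (0.51+0.86)/2 = 0.685, v̄ = (0.33+0.42)/2 = 0.375 → q = 1.2×0.685×0.375 = 0.3083 m³/s
Panel 2-3: Δb = 1.4 m, d̄ = (0.86+1.03)/2 = 0.945, v̄ = (0.42+0.50)/2 = 0.46 → q = 1.4×0.945×0.46 = 0.6086 m³/s
Panel 3-4: Δb = 4.1 m, d̄ = (1.03+1.56)/2 = 1.295, v̄ = (0.50+0.58)/2 = 0.54 → q = 4.1×1.295×0.54 = 2.867 m³/s
Panel 4-5: Δb = 2.2 m, d̄ = (1.56+1.32)/2 = 1.44, v̄ = (0.58+0.60)/2 = 0.59 → q = 2.2×1.44×0.59 = 1.869 m³/s
Panel 5-6: Δb = 7.4 m, d̄ = (1.32+0.53)/2 = 0.925, v̄ = (0.60+0.42)/2 = 0.51 → q = 7.4×0.925×0.51 = 3.491 m³/s
Q = Σ q = 9.144 m³/s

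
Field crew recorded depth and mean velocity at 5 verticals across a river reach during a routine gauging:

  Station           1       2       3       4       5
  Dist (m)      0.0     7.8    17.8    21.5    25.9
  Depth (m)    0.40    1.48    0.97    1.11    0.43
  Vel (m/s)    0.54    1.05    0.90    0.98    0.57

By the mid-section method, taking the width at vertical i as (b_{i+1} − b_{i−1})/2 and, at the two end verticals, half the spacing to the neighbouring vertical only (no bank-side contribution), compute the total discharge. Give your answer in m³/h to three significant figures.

92200 m³/h

w_1 = (7.8 − 0.0)/2 = 3.9 m; q_1 = 0.54 × 0.40 × 3.9 = 0.8424 m³/s
w_2 = (17.8 − 0.0)/2 = 8.9 m; q_2 = 1.05 × 1.48 × 8.9 = 13.83 m³/s
w_3 = (21.5 − 7.8)/2 = 6.85 m; q_3 = 0.90 × 0.97 × 6.85 = 5.980 m³/s
w_4 = (25.9 − 17.8)/2 = 4.05 m; q_4 = 0.98 × 1.11 × 4.05 = 4.406 m³/s
w_5 = (25.9 − 21.5)/2 = 2.2 m; q_5 = 0.57 × 0.43 × 2.2 = 0.5392 m³/s
Q = Σ qᵢ = 25.60 m³/s
= 25.60 × 3600 = 92150 m³/h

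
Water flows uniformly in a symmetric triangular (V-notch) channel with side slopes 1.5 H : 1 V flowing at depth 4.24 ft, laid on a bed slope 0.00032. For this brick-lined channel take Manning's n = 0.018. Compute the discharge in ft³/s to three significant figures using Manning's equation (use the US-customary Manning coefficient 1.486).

A = z·y² = 1.5×4.24² = 26.97 ft²
P = 2y√(1+z²) = 2×4.24×√(1+1.5²) = 15.29 ft
R = A/P = 26.97/15.29 = 1.764 ft
Q = (1.486/n)·A·R^(2/3)·S^(1/2) = (1.486/0.018) × 26.97 × 1.764^(2/3) × 0.00032^(1/2) = 58.14 ft³/s

58.1 ft³/s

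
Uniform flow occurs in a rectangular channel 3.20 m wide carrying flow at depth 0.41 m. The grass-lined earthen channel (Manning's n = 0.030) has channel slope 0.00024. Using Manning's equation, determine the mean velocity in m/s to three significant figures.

0.245 m/s

A = b·y = 3.20 × 0.41 = 1.312 m²
P = b + 2y = 3.20 + 2×0.41 = 4.020 m
R = A/P = 1.312/4.020 = 0.3264 m
Q = (1/n)·A·R^(2/3)·S^(1/2) = (1/0.030) × 1.312 × 0.3264^(2/3) × 0.00024^(1/2) = 0.3212 m³/s
V = Q/A = 0.3212/1.312 = 0.2448 m/s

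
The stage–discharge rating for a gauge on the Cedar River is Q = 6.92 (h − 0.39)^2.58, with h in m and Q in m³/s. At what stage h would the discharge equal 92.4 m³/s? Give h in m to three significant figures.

h − h₀ = (Q/C)^(1/b) = (92.4/6.92)^(1/2.58) = 2.731 m
h = 0.39 + 2.731 = 3.121 m

3.12 m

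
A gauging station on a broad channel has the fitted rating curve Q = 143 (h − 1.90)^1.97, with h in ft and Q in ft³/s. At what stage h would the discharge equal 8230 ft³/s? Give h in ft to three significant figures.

h − h₀ = (Q/C)^(1/b) = (8230/143)^(1/1.97) = 7.824 ft
h = 1.90 + 7.824 = 9.724 ft

9.72 ft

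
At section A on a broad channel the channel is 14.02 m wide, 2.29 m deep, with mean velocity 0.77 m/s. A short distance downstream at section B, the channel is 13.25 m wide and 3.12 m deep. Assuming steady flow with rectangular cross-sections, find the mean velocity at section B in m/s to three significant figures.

Q = A₁V₁ = (14.02×2.29) × 0.77 = 24.72 m³/s
A₂ = 13.25 × 3.12 = 41.34 m²
V₂ = Q/A₂ = 24.72/41.34 = 0.5980 m/s

0.598 m/s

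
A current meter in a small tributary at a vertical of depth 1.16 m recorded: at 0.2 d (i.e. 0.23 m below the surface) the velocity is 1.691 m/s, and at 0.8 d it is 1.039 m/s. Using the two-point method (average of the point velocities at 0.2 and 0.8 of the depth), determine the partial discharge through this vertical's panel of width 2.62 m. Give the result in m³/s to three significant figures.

4.15 m³/s

v̄ = (1.691 + 1.039) / 2 = 1.365 m/s
q = v̄ × d × w = 1.365 × 1.16 × 2.62 = 4.149 m³/s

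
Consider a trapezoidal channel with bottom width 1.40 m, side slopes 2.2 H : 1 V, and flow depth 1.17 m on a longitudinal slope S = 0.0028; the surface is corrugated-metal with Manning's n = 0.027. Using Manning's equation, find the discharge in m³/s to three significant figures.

6.90 m³/s

A = (b + z·y)·y = (1.40 + 2.2×1.17)×1.17 = 4.650 m²
P = b + 2y√(1+z²) = 1.40 + 2×1.17×√(1+2.2²) = 7.055 m
R = A/P = 4.650/7.055 = 0.6591 m
Q = (1/n)·A·R^(2/3)·S^(1/2) = (1/0.027) × 4.650 × 0.6591^(2/3) × 0.0028^(1/2) = 6.901 m³/s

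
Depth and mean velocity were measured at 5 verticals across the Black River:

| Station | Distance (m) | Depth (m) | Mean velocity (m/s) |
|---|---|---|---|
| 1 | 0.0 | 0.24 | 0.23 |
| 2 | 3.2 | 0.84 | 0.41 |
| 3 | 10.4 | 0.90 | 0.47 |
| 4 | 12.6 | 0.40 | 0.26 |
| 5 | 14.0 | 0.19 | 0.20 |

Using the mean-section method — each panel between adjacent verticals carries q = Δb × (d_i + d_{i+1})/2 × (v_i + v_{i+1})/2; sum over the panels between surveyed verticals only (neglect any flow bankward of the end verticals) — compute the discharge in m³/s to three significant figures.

3.93 m³/s

Panel 1-2: Δb = 3.2 m, d̄ = (0.24+0.84)/2 = 0.54, v̄ = (0.23+0.41)/2 = 0.32 → q = 3.2×0.54×0.32 = 0.5530 m³/s
Panel 2-3: Δb = 7.2 m, d̄ = (0.84+0.90)/2 = 0.87, v̄ = (0.41+0.47)/2 = 0.44 → q = 7.2×0.87×0.44 = 2.756 m³/s
Panel 3-4: Δb = 2.2 m, d̄ = (0.90+0.40)/2 = 0.65, v̄ = (0.47+0.26)/2 = 0.365 → q = 2.2×0.65×0.365 = 0.5220 m³/s
Panel 4-5: Δb = 1.4 m, d̄ = (0.40+0.19)/2 = 0.295, v̄ = (0.26+0.20)/2 = 0.23 → q = 1.4×0.295×0.23 = 0.09499 m³/s
Q = Σ q = 3.926 m³/s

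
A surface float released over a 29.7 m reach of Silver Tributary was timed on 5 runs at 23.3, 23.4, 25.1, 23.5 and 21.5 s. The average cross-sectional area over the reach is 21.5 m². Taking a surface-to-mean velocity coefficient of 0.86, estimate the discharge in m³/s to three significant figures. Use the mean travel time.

23.5 m³/s

t̄ = (23.3 + 23.4 + 25.1 + 23.5 + 21.5) / 5 = 23.36 s
v_surface = L / t̄ = 29.7 / 23.36 = 1.271 m/s
v_mean = 0.86 × 1.271 = 1.093 m/s
Q = A × v_mean = 21.5 × 1.093 = 23.51 m³/s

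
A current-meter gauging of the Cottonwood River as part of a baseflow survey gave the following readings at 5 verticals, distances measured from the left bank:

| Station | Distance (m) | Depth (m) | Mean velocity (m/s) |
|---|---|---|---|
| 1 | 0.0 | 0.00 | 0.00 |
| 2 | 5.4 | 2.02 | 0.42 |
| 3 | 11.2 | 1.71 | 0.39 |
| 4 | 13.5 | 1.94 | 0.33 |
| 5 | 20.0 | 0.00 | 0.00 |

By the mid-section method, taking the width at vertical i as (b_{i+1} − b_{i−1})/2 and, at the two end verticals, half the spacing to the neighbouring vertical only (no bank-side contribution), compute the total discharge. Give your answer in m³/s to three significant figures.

w_2 = (11.2 − 0.0)/2 = 5.6 m; q_2 = 0.42 × 2.02 × 5.6 = 4.751 m³/s
w_3 = (13.5 − 5.4)/2 = 4.05 m; q_3 = 0.39 × 1.71 × 4.05 = 2.701 m³/s
w_4 = (20.0 − 11.2)/2 = 4.4 m; q_4 = 0.33 × 1.94 × 4.4 = 2.817 m³/s
Stations 1, 5 contribute zero (depth or velocity is 0).
Q = Σ qᵢ = 10.27 m³/s

10.3 m³/s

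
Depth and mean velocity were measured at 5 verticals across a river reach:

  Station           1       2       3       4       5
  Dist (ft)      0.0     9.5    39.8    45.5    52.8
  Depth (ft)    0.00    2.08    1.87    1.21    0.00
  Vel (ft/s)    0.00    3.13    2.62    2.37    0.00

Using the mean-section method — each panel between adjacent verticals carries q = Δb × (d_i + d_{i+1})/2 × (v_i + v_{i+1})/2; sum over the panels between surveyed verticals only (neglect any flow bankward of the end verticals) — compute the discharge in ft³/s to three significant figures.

215 ft³/s

Panel 1-2: Δb = 9.5 ft, d̄ = (0.00+2.08)/2 = 1.04, v̄ = (0.00+3.13)/2 = 1.565 → q = 9.5×1.04×1.565 = 15.46 ft³/s
Panel 2-3: Δb = 30.3 ft, d̄ = (2.08+1.87)/2 = 1.975, v̄ = (3.13+2.62)/2 = 2.875 → q = 30.3×1.975×2.875 = 172.0 ft³/s
Panel 3-4: Δb = 5.7 ft, d̄ = (1.87+1.21)/2 = 1.54, v̄ = (2.62+2.37)/2 = 2.495 → q = 5.7×1.54×2.495 = 21.90 ft³/s
Panel 4-5: Δb = 7.3 ft, d̄ = (1.21+0.00)/2 = 0.605, v̄ = (2.37+0.00)/2 = 1.185 → q = 7.3×0.605×1.185 = 5.234 ft³/s
Q = Σ q = 214.6 ft³/s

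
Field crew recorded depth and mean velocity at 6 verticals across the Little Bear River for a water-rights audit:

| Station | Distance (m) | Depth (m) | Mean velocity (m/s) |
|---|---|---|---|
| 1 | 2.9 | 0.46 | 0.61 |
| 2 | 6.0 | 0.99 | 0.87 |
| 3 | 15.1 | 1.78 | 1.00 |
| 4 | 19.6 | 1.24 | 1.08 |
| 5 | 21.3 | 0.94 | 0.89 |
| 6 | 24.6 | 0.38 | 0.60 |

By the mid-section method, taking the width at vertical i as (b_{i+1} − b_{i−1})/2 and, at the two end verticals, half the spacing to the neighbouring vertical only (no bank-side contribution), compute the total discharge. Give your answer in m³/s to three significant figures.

24.4 m³/s

w_1 = (6.0 − 2.9)/2 = 1.55 m; q_1 = 0.61 × 0.46 × 1.55 = 0.4349 m³/s
w_2 = (15.1 − 2.9)/2 = 6.1 m; q_2 = 0.87 × 0.99 × 6.1 = 5.254 m³/s
w_3 = (19.6 − 6.0)/2 = 6.8 m; q_3 = 1.00 × 1.78 × 6.8 = 12.10 m³/s
w_4 = (21.3 − 15.1)/2 = 3.1 m; q_4 = 1.08 × 1.24 × 3.1 = 4.152 m³/s
w_5 = (24.6 − 19.6)/2 = 2.5 m; q_5 = 0.89 × 0.94 × 2.5 = 2.092 m³/s
w_6 = (24.6 − 21.3)/2 = 1.65 m; q_6 = 0.60 × 0.38 × 1.65 = 0.3762 m³/s
Q = Σ qᵢ = 24.41 m³/s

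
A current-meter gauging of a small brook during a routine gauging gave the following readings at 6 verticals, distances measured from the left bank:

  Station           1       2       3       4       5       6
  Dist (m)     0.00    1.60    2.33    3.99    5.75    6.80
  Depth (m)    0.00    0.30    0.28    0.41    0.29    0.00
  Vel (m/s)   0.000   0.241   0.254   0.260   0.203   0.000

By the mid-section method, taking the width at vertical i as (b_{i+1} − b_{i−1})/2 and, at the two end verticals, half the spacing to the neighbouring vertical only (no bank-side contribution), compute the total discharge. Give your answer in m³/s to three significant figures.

0.434 m³/s

w_2 = (2.33 − 0.00)/2 = 1.165 m; q_2 = 0.241 × 0.30 × 1.165 = 0.08423 m³/s
w_3 = (3.99 − 1.60)/2 = 1.195 m; q_3 = 0.254 × 0.28 × 1.195 = 0.08499 m³/s
w_4 = (5.75 − 2.33)/2 = 1.71 m; q_4 = 0.260 × 0.41 × 1.71 = 0.1823 m³/s
w_5 = (6.80 − 3.99)/2 = 1.405 m; q_5 = 0.203 × 0.29 × 1.405 = 0.08271 m³/s
Stations 1, 6 contribute zero (depth or velocity is 0).
Q = Σ qᵢ = 0.4342 m³/s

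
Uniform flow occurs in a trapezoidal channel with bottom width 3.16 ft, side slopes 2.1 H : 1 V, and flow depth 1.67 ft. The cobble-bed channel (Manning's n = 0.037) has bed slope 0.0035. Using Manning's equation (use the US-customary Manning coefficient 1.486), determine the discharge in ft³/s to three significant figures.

26.8 ft³/s

A = (b + z·y)·y = (3.16 + 2.1×1.67)×1.67 = 11.13 ft²
P = b + 2y√(1+z²) = 3.16 + 2×1.67×√(1+2.1²) = 10.93 ft
R = A/P = 11.13/10.93 = 1.019 ft
Q = (1.486/n)·A·R^(2/3)·S^(1/2) = (1.486/0.037) × 11.13 × 1.019^(2/3) × 0.0035^(1/2) = 26.78 ft³/s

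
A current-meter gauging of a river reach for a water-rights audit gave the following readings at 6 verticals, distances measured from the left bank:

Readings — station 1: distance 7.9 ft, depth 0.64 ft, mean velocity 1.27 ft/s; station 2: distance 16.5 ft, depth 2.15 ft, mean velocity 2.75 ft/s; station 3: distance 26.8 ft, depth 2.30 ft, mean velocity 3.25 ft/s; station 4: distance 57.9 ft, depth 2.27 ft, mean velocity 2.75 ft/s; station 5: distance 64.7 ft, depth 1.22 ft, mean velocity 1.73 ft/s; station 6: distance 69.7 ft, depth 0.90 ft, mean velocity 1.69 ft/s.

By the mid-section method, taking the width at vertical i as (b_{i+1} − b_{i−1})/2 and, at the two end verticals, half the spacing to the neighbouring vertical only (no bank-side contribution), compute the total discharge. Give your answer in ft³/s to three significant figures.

349 ft³/s

w_1 = (16.5 − 7.9)/2 = 4.3 ft; q_1 = 1.27 × 0.64 × 4.3 = 3.495 ft³/s
w_2 = (26.8 − 7.9)/2 = 9.45 ft; q_2 = 2.75 × 2.15 × 9.45 = 55.87 ft³/s
w_3 = (57.9 − 16.5)/2 = 20.7 ft; q_3 = 3.25 × 2.30 × 20.7 = 154.7 ft³/s
w_4 = (64.7 − 26.8)/2 = 18.95 ft; q_4 = 2.75 × 2.27 × 18.95 = 118.3 ft³/s
w_5 = (69.7 − 57.9)/2 = 5.9 ft; q_5 = 1.73 × 1.22 × 5.9 = 12.45 ft³/s
w_6 = (69.7 − 64.7)/2 = 2.5 ft; q_6 = 1.69 × 0.90 × 2.5 = 3.803 ft³/s
Q = Σ qᵢ = 348.7 ft³/s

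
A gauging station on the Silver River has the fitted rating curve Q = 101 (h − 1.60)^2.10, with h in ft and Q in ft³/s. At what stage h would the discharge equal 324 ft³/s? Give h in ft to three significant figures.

h − h₀ = (Q/C)^(1/b) = (324/101)^(1/2.10) = 1.742 ft
h = 1.60 + 1.742 = 3.342 ft

3.34 ft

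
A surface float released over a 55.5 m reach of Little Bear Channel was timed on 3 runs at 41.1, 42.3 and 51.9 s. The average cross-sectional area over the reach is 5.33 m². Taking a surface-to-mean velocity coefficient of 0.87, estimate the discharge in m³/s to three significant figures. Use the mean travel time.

5.71 m³/s

t̄ = (41.1 + 42.3 + 51.9) / 3 = 45.1 s
v_surface = L / t̄ = 55.5 / 45.1 = 1.231 m/s
v_mean = 0.87 × 1.231 = 1.071 m/s
Q = A × v_mean = 5.33 × 1.071 = 5.706 m³/s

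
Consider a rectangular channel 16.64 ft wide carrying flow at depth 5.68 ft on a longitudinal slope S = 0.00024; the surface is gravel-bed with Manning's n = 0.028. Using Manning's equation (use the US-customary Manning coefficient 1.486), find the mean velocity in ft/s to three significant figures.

A = b·y = 16.64 × 5.68 = 94.52 ft²
P = b + 2y = 16.64 + 2×5.68 = 28.00 ft
R = A/P = 94.52/28.00 = 3.376 ft
Q = (1.486/n)·A·R^(2/3)·S^(1/2) = (1.486/0.028) × 94.52 × 3.376^(2/3) × 0.00024^(1/2) = 174.9 ft³/s
V = Q/A = 174.9/94.52 = 1.850 ft/s

1.85 ft/s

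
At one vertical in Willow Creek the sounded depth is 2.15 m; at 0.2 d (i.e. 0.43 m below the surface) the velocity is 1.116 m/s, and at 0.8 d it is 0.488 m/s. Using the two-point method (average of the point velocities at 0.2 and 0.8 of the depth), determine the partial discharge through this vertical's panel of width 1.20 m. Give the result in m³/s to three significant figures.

v̄ = (1.116 + 0.488) / 2 = 0.8020 m/s
q = v̄ × d × w = 0.8020 × 2.15 × 1.20 = 2.069 m³/s

2.07 m³/s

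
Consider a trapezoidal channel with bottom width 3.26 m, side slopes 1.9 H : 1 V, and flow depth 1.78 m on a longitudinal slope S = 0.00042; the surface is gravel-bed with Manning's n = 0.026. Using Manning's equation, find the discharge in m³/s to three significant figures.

9.84 m³/s

A = (b + z·y)·y = (3.26 + 1.9×1.78)×1.78 = 11.82 m²
P = b + 2y√(1+z²) = 3.26 + 2×1.78×√(1+1.9²) = 10.90 m
R = A/P = 11.82/10.90 = 1.084 m
Q = (1/n)·A·R^(2/3)·S^(1/2) = (1/0.026) × 11.82 × 1.084^(2/3) × 0.00042^(1/2) = 9.836 m³/s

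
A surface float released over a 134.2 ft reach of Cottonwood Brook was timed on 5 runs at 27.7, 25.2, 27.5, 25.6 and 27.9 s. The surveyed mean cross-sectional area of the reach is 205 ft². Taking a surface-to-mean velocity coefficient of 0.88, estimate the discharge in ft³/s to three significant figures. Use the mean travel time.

t̄ = (27.7 + 25.2 + 27.5 + 25.6 + 27.9) / 5 = 26.78 s
v_surface = L / t̄ = 134.2 / 26.78 = 5.011 ft/s
v_mean = 0.88 × 5.011 = 4.410 ft/s
Q = A × v_mean = 205 × 4.410 = 904.0 ft³/s

904 ft³/s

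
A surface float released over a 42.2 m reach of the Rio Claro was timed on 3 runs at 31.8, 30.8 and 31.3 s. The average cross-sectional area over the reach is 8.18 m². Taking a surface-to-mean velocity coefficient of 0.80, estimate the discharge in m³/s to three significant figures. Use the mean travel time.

8.82 m³/s

t̄ = (31.8 + 30.8 + 31.3) / 3 = 31.3 s
v_surface = L / t̄ = 42.2 / 31.3 = 1.348 m/s
v_mean = 0.80 × 1.348 = 1.079 m/s
Q = A × v_mean = 8.18 × 1.079 = 8.823 m³/s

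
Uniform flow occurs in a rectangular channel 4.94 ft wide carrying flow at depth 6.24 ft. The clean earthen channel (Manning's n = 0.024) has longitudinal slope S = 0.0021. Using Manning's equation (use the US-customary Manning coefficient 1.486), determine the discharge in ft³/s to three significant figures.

A = b·y = 4.94 × 6.24 = 30.83 ft²
P = b + 2y = 4.94 + 2×6.24 = 17.42 ft
R = A/P = 30.83/17.42 = 1.770 ft
Q = (1.486/n)·A·R^(2/3)·S^(1/2) = (1.486/0.024) × 30.83 × 1.770^(2/3) × 0.0021^(1/2) = 128.0 ft³/s

128 ft³/s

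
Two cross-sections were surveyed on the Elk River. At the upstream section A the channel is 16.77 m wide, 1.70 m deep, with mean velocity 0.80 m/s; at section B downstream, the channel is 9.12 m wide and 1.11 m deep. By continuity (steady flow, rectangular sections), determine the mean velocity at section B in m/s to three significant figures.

2.25 m/s

Q = A₁V₁ = (16.77×1.70) × 0.80 = 22.81 m³/s
A₂ = 9.12 × 1.11 = 10.12 m²
V₂ = Q/A₂ = 22.81/10.12 = 2.253 m/s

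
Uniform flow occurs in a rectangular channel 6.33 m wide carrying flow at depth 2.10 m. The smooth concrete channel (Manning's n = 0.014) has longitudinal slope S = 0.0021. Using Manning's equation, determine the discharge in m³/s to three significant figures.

A = b·y = 6.33 × 2.10 = 13.29 m²
P = b + 2y = 6.33 + 2×2.10 = 10.53 m
R = A/P = 13.29/10.53 = 1.262 m
Q = (1/n)·A·R^(2/3)·S^(1/2) = (1/0.014) × 13.29 × 1.262^(2/3) × 0.0021^(1/2) = 50.82 m³/s

50.8 m³/s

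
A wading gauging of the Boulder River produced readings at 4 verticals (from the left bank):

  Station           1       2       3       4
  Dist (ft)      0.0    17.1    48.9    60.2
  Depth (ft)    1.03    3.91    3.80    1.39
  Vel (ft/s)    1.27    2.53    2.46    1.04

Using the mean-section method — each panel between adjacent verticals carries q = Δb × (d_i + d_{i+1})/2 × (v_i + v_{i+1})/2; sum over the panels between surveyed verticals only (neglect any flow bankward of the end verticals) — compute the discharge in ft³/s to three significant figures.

Panel 1-2: Δb = 17.1 ft, d̄ = (1.03+3.91)/2 = 2.47, v̄ = (1.27+2.53)/2 = 1.9 → q = 17.1×2.47×1.9 = 80.25 ft³/s
Panel 2-3: Δb = 31.8 ft, d̄ = (3.91+3.80)/2 = 3.855, v̄ = (2.53+2.46)/2 = 2.495 → q = 31.8×3.855×2.495 = 305.9 ft³/s
Panel 3-4: Δb = 11.3 ft, d̄ = (3.80+1.39)/2 = 2.595, v̄ = (2.46+1.04)/2 = 1.75 → q = 11.3×2.595×1.75 = 51.32 ft³/s
Q = Σ q = 437.4 ft³/s

437 ft³/s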